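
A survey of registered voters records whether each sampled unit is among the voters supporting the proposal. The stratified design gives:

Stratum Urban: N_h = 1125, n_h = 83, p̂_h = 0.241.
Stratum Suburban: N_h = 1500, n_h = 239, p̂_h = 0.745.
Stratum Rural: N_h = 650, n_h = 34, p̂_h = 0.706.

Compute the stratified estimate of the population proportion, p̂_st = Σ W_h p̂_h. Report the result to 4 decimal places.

N = 3275; stratum weights W_h = N_h/N.
p̂_st = Σ W_h p̂_h = (1125·0.241 + 1500·0.745 + 650·0.706)/3275 = 0.56413

p̂_st ≈ 0.5641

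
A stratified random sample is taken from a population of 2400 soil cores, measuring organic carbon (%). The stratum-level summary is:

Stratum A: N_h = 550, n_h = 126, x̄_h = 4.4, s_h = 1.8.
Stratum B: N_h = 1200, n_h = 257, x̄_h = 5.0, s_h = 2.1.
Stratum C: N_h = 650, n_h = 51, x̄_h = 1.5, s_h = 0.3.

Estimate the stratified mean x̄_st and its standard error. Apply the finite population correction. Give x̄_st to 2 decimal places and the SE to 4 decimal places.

x̄_st ≈ 3.91, SE ≈ 0.0673

x̄_st = Σ W_h x̄_h = (550·4.4 + 1200·5.0 + 650·1.5)/2400 = 3.91458
V̂(x̄_st) = Σ W_h² (1 − n_h/N_h) s_h²/n_h, with W_h = N_h/N and N = 2400:
  stratum A: (550/2400)²·(1 − 126/550)·1.8²/126 = 0.00104107
  stratum B: (1200/2400)²·(1 − 257/1200)·2.1²/257 = 0.00337113
  stratum C: (650/2400)²·(1 − 51/650)·0.3²/51 = 0.000119286
V̂(x̄_st) = 0.00453149
SE(x̄_st) = √0.00453149 = 0.0673163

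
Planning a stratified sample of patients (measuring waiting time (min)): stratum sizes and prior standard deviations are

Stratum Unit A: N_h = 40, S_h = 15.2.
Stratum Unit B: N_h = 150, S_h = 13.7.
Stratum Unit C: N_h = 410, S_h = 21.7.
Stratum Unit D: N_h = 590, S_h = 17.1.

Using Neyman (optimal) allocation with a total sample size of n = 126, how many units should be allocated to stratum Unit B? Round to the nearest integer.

Neyman allocation: n_h = n · N_h S_h / Σ N_i S_i, with n = 126.
  stratum Unit A: N_h·S_h = 40·15.2 = 608.00
  stratum Unit B: N_h·S_h = 150·13.7 = 2055.00
  stratum Unit C: N_h·S_h = 410·21.7 = 8897.00
  stratum Unit D: N_h·S_h = 590·17.1 = 10089.00
Σ N_h S_h = 21649.00
n for stratum Unit B = 126·2055.00/21649.00 = 11.960 → 12

12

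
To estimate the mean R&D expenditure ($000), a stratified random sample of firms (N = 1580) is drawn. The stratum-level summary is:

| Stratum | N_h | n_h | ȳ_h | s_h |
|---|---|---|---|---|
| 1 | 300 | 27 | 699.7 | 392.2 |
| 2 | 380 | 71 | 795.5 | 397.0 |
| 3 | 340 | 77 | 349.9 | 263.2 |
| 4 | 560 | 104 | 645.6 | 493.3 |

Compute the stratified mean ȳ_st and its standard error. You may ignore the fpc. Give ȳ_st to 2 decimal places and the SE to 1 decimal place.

ȳ_st = Σ W_h ȳ_h = (300·699.7 + 380·795.5 + 340·349.9 + 560·645.6)/1580 = 628.29241
V̂(ȳ_st) = Σ W_h² s_h²/n_h, with W_h = N_h/N and N = 1580:
  stratum 1: (300/1580)²·392.2²/27 = 205.39
  stratum 2: (380/1580)²·397.0²/71 = 128.403
  stratum 3: (340/1580)²·263.2²/77 = 41.6605
  stratum 4: (560/1580)²·493.3²/104 = 293.935
V̂(ȳ_st) = 669.389
SE(ȳ_st) = √669.389 = 25.8725

ȳ_st ≈ 628.29, SE ≈ 25.9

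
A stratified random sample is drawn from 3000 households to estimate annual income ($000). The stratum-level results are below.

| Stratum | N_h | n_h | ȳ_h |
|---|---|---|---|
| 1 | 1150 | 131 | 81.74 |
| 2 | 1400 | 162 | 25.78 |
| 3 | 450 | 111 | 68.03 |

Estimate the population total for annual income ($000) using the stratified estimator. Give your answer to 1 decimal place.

τ̂_st = Σ N_h ȳ_h = 1150·81.74 + 1400·25.78 + 450·68.03 = 160706.5

τ̂_st ≈ 160706.5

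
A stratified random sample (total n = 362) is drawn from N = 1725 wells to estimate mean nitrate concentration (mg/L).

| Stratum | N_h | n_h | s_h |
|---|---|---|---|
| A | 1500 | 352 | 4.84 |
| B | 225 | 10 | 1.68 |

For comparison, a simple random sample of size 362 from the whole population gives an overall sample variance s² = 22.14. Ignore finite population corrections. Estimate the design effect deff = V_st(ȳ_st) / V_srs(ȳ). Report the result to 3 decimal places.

deff ≈ 0.901

V̂(ȳ_st) = Σ W_h² s_h²/n_h, with W_h = N_h/N and N = 1725:
  stratum A: (1500/1725)²·4.84²/352 = 0.0503214
  stratum B: (225/1725)²·1.68²/10 = 0.00480181
V_st = 0.0551232
V_srs = s²/n = 22.14/362 = 0.0611602
deff = V_st / V_srs = 0.0551232/0.0611602 = 0.9013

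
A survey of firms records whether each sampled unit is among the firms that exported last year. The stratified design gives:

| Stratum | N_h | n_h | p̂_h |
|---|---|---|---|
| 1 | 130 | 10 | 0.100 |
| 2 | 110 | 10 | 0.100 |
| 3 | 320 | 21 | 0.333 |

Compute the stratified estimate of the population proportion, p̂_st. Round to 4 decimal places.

N = 560; stratum weights W_h = N_h/N.
p̂_st = Σ W_h p̂_h = (130·0.100 + 110·0.100 + 320·0.333)/560 = 0.23314

p̂_st ≈ 0.2331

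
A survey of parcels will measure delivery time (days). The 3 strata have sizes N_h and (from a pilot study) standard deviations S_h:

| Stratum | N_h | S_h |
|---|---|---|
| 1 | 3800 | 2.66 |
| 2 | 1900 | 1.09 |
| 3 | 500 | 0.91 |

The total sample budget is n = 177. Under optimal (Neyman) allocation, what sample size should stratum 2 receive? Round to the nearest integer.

29

Neyman allocation: n_h = n · N_h S_h / Σ N_i S_i, with n = 177.
  stratum 1: N_h·S_h = 3800·2.66 = 10108.00
  stratum 2: N_h·S_h = 1900·1.09 = 2071.00
  stratum 3: N_h·S_h = 500·0.91 = 455.00
Σ N_h S_h = 12634.00
n for stratum 2 = 177·2071.00/12634.00 = 29.014 → 29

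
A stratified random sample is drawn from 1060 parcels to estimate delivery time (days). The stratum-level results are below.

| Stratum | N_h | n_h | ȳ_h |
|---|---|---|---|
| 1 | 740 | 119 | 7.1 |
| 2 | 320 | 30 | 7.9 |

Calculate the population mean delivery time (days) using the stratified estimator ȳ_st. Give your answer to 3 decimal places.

N = Σ N_h = 1060. Stratum weights W_h = N_h/N.
ȳ_st = (740·7.1 + 320·7.9) / 1060 = 7.34151

ȳ_st ≈ 7.342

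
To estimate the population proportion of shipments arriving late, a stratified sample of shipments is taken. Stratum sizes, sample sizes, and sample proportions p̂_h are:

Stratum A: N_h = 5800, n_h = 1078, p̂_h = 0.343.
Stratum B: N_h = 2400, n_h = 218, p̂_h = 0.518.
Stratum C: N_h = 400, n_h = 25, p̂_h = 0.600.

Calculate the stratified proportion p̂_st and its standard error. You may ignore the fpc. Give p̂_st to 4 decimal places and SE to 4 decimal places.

N = 8600; stratum weights W_h = N_h/N.
p̂_st = Σ W_h p̂_h = (5800·0.343 + 2400·0.518 + 400·0.600)/8600 = 0.40379
V̂(p̂_st) = Σ W_h² p̂_h(1−p̂_h)/(n_h−1):
  stratum A: (5800/8600)²·0.343·0.657/1077 = 9.51706e-05
  stratum B: (2400/8600)²·0.518·0.482/217 = 8.96071e-05
  stratum C: (400/8600)²·0.600·0.400/24 = 2.16333e-05
V̂(p̂_st) = 0.000206411; SE = √V̂ = 0.014367

p̂_st ≈ 0.4038, SE ≈ 0.0144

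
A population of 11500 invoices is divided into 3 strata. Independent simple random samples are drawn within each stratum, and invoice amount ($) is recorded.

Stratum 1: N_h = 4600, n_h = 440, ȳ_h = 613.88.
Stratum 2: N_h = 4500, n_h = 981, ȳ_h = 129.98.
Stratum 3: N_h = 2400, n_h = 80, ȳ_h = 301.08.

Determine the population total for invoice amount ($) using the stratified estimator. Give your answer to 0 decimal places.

τ̂_st ≈ 4131350

τ̂_st = Σ N_h ȳ_h = 4600·613.88 + 4500·129.98 + 2400·301.08 = 4131350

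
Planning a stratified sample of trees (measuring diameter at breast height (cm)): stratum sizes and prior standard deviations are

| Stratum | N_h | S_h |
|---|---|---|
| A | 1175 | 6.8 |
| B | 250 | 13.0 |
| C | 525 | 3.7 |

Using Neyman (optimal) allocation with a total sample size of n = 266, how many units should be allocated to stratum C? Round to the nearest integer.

39

Neyman allocation: n_h = n · N_h S_h / Σ N_i S_i, with n = 266.
  stratum A: N_h·S_h = 1175·6.8 = 7990.00
  stratum B: N_h·S_h = 250·13.0 = 3250.00
  stratum C: N_h·S_h = 525·3.7 = 1942.50
Σ N_h S_h = 13182.50
n for stratum C = 266·1942.50/13182.50 = 39.196 → 39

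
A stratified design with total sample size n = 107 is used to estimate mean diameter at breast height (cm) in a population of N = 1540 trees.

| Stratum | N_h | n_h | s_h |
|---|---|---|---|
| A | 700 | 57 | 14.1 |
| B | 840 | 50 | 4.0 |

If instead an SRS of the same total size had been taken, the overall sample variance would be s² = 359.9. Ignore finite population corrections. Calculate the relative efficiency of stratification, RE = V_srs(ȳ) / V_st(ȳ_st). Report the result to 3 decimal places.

RE ≈ 4.123

V̂(ȳ_st) = Σ W_h² s_h²/n_h, with W_h = N_h/N and N = 1540:
  stratum A: (700/1540)²·14.1²/57 = 0.720639
  stratum B: (840/1540)²·4.0²/50 = 0.0952066
V_st = 0.815846
V_srs = s²/n = 359.9/107 = 3.36355
Relative efficiency = V_srs / V_st = 3.36355/0.815846 = 4.1228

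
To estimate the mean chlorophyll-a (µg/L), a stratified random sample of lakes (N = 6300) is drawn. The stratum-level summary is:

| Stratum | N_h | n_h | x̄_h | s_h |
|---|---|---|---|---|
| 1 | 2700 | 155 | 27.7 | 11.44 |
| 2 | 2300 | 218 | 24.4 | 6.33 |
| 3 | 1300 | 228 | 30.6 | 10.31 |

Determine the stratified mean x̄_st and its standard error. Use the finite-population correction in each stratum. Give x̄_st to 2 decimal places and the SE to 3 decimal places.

x̄_st ≈ 27.09, SE ≈ 0.430

x̄_st = Σ W_h x̄_h = (2700·27.7 + 2300·24.4 + 1300·30.6)/6300 = 27.09365
V̂(x̄_st) = Σ W_h² (1 − n_h/N_h) s_h²/n_h, with W_h = N_h/N and N = 6300:
  stratum 1: (2700/6300)²·(1 − 155/2700)·11.44²/155 = 0.146181
  stratum 2: (2300/6300)²·(1 − 218/2300)·6.33²/218 = 0.0221758
  stratum 3: (1300/6300)²·(1 − 228/1300)·10.31²/228 = 0.0163697
V̂(x̄_st) = 0.184726
SE(x̄_st) = √0.184726 = 0.429798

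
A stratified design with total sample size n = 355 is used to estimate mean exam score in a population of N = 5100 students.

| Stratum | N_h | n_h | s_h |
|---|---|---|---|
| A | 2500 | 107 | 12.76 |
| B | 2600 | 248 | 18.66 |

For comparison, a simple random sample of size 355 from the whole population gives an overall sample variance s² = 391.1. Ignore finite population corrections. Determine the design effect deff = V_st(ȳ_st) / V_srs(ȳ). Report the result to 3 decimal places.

deff ≈ 0.663

V̂(ȳ_st) = Σ W_h² s_h²/n_h, with W_h = N_h/N and N = 5100:
  stratum A: (2500/5100)²·12.76²/107 = 0.365643
  stratum B: (2600/5100)²·18.66²/248 = 0.364903
V_st = 0.730546
V_srs = s²/n = 391.1/355 = 1.10169
deff = V_st / V_srs = 0.730546/1.10169 = 0.6631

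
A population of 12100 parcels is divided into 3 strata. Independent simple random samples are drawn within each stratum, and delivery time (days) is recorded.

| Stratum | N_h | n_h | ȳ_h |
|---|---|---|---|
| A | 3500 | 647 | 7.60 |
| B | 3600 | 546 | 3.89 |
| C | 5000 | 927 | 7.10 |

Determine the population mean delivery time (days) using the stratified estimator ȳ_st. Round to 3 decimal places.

ȳ_st ≈ 6.290

N = Σ N_h = 12100. Stratum weights W_h = N_h/N.
ȳ_st = (3500·7.60 + 3600·3.89 + 5000·7.10) / 12100 = 6.28959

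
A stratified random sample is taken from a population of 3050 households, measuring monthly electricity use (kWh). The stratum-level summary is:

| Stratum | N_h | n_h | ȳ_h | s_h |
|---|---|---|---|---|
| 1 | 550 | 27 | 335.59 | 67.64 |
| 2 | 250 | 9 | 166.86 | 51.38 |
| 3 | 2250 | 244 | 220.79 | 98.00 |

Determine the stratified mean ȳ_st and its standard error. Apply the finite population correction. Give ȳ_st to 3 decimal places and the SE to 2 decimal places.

ȳ_st ≈ 237.071, SE ≈ 5.12

ȳ_st = Σ W_h ȳ_h = (550·335.59 + 250·166.86 + 2250·220.79)/3050 = 237.07115
V̂(ȳ_st) = Σ W_h² (1 − n_h/N_h) s_h²/n_h, with W_h = N_h/N and N = 3050:
  stratum 1: (550/3050)²·(1 − 27/550)·67.64²/27 = 5.23972
  stratum 2: (250/3050)²·(1 − 9/250)·51.38²/9 = 1.89978
  stratum 3: (2250/3050)²·(1 − 244/2250)·98.00²/244 = 19.0975
V̂(ȳ_st) = 26.237
SE(ȳ_st) = √26.237 = 5.1222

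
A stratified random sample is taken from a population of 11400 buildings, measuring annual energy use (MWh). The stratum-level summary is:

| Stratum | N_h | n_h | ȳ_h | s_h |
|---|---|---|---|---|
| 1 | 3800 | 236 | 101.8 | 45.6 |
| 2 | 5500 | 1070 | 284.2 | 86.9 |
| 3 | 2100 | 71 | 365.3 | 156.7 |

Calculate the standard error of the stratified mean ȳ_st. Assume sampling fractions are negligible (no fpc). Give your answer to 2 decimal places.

V̂(ȳ_st) = Σ W_h² s_h²/n_h, with W_h = N_h/N and N = 11400:
  stratum 1: (3800/11400)²·45.6²/236 = 0.978983
  stratum 2: (5500/11400)²·86.9²/1070 = 1.64275
  stratum 3: (2100/11400)²·156.7²/71 = 11.7357
V̂(ȳ_st) = 14.3574
SE(ȳ_st) = √14.3574 = 3.78912

SE(ȳ_st) ≈ 3.79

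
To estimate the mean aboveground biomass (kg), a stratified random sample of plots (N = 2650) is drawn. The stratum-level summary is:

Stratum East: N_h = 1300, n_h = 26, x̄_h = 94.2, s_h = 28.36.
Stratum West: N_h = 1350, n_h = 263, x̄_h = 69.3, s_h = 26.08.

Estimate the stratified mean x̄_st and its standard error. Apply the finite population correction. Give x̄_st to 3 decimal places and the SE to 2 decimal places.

x̄_st ≈ 81.515, SE ≈ 2.80

x̄_st = Σ W_h x̄_h = (1300·94.2 + 1350·69.3)/2650 = 81.51509
V̂(x̄_st) = Σ W_h² (1 − n_h/N_h) s_h²/n_h, with W_h = N_h/N and N = 2650:
  stratum East: (1300/2650)²·(1 − 26/1300)·28.36²/26 = 7.29559
  stratum West: (1350/2650)²·(1 − 263/1350)·26.08²/263 = 0.540419
V̂(x̄_st) = 7.836
SE(x̄_st) = √7.836 = 2.79929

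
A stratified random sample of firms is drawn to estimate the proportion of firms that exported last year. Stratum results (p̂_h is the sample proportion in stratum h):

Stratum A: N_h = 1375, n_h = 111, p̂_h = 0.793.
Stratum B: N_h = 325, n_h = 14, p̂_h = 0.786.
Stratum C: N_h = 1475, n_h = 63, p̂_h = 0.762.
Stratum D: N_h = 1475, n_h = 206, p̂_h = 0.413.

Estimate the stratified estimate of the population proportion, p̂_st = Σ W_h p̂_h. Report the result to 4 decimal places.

p̂_st ≈ 0.6621

N = 4650; stratum weights W_h = N_h/N.
p̂_st = Σ W_h p̂_h = (1375·0.793 + 325·0.786 + 1475·0.762 + 1475·0.413)/4650 = 0.66214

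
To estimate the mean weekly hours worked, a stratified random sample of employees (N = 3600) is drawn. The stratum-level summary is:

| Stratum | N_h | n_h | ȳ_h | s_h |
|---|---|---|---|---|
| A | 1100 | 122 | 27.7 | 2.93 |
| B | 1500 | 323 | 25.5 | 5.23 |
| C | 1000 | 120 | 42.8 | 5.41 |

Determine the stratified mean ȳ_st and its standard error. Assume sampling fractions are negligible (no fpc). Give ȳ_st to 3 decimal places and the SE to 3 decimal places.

ȳ_st = Σ W_h ȳ_h = (1100·27.7 + 1500·25.5 + 1000·42.8)/3600 = 30.97778
V̂(ȳ_st) = Σ W_h² s_h²/n_h, with W_h = N_h/N and N = 3600:
  stratum A: (1100/3600)²·2.93²/122 = 0.00656985
  stratum B: (1500/3600)²·5.23²/323 = 0.0147021
  stratum C: (1000/3600)²·5.41²/120 = 0.0188195
V̂(ȳ_st) = 0.0400914
SE(ȳ_st) = √0.0400914 = 0.200228

ȳ_st ≈ 30.978, SE ≈ 0.200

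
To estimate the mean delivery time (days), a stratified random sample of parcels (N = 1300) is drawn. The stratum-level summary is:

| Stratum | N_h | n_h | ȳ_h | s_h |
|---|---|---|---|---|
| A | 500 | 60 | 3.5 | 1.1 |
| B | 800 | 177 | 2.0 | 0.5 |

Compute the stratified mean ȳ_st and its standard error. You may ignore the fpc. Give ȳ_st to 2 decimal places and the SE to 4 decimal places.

ȳ_st = Σ W_h ȳ_h = (500·3.5 + 800·2.0)/1300 = 2.57692
V̂(ȳ_st) = Σ W_h² s_h²/n_h, with W_h = N_h/N and N = 1300:
  stratum A: (500/1300)²·1.1²/60 = 0.00298323
  stratum B: (800/1300)²·0.5²/177 = 0.000534884
V̂(ȳ_st) = 0.00351812
SE(ȳ_st) = √0.00351812 = 0.0593137

ȳ_st ≈ 2.58, SE ≈ 0.0593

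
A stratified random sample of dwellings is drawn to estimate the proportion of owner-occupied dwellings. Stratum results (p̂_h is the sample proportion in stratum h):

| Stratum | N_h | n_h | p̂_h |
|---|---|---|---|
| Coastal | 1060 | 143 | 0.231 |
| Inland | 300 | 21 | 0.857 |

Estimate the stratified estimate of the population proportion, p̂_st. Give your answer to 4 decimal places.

p̂_st ≈ 0.3691

N = 1360; stratum weights W_h = N_h/N.
p̂_st = Σ W_h p̂_h = (1060·0.231 + 300·0.857)/1360 = 0.36909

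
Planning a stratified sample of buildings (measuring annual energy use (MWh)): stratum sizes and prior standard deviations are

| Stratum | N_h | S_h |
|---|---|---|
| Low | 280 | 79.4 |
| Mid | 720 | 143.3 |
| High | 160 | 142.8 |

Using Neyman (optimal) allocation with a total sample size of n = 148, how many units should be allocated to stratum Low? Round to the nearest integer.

Neyman allocation: n_h = n · N_h S_h / Σ N_i S_i, with n = 148.
  stratum Low: N_h·S_h = 280·79.4 = 22232.00
  stratum Mid: N_h·S_h = 720·143.3 = 103176.00
  stratum High: N_h·S_h = 160·142.8 = 22848.00
Σ N_h S_h = 148256.00
n for stratum Low = 148·22232.00/148256.00 = 22.194 → 22

22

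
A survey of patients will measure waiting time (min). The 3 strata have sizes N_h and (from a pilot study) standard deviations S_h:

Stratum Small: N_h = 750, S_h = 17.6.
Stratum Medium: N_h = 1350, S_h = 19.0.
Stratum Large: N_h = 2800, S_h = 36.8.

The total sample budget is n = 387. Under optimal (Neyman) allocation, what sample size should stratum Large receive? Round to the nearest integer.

281

Neyman allocation: n_h = n · N_h S_h / Σ N_i S_i, with n = 387.
  stratum Small: N_h·S_h = 750·17.6 = 13200.00
  stratum Medium: N_h·S_h = 1350·19.0 = 25650.00
  stratum Large: N_h·S_h = 2800·36.8 = 103040.00
Σ N_h S_h = 141890.00
n for stratum Large = 387·103040.00/141890.00 = 281.038 → 281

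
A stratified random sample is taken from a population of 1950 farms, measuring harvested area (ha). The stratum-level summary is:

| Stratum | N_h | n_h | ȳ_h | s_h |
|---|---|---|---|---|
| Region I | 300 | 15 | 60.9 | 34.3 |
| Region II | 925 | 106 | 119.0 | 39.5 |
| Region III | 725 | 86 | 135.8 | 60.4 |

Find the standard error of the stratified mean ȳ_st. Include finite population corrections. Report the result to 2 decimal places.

SE(ȳ_st) ≈ 3.14

V̂(ȳ_st) = Σ W_h² (1 − n_h/N_h) s_h²/n_h, with W_h = N_h/N and N = 1950:
  stratum Region I: (300/1950)²·(1 − 15/300)·34.3²/15 = 1.76357
  stratum Region II: (925/1950)²·(1 − 106/925)·39.5²/106 = 2.93255
  stratum Region III: (725/1950)²·(1 − 86/725)·60.4²/86 = 5.16827
V̂(ȳ_st) = 9.86439
SE(ȳ_st) = √9.86439 = 3.14076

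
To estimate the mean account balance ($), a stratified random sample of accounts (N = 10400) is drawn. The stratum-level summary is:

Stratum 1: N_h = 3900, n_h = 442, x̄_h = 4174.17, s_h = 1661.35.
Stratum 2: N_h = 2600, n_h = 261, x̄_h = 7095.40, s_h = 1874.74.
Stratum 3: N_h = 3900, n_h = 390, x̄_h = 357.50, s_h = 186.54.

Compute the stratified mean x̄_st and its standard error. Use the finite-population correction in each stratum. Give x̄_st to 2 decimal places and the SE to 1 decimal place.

x̄_st = Σ W_h x̄_h = (3900·4174.17 + 2600·7095.40 + 3900·357.50)/10400 = 3473.22625
V̂(x̄_st) = Σ W_h² (1 − n_h/N_h) s_h²/n_h, with W_h = N_h/N and N = 10400:
  stratum 1: (3900/10400)²·(1 − 442/3900)·1661.35²/442 = 778.615
  stratum 2: (2600/10400)²·(1 − 261/2600)·1874.74²/261 = 757.144
  stratum 3: (3900/10400)²·(1 − 390/3900)·186.54²/390 = 11.2924
V̂(x̄_st) = 1547.05
SE(x̄_st) = √1547.05 = 39.3326

x̄_st ≈ 3473.23, SE ≈ 39.3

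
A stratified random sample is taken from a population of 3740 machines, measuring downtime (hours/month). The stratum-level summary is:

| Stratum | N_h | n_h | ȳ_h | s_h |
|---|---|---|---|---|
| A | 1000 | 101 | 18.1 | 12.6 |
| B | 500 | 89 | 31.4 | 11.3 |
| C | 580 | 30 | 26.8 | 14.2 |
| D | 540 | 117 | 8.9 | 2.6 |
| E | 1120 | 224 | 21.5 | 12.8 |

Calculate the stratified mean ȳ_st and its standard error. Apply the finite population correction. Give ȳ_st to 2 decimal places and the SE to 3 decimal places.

ȳ_st = Σ W_h ȳ_h = (1000·18.1 + 500·31.4 + 580·26.8 + 540·8.9 + 1120·21.5)/3740 = 20.91711
V̂(ȳ_st) = Σ W_h² (1 − n_h/N_h) s_h²/n_h, with W_h = N_h/N and N = 3740:
  stratum A: (1000/3740)²·(1 − 101/1000)·12.6²/101 = 0.101027
  stratum B: (500/3740)²·(1 − 89/500)·11.3²/89 = 0.0210783
  stratum C: (580/3740)²·(1 − 30/580)·14.2²/30 = 0.153286
  stratum D: (540/3740)²·(1 − 117/540)·2.6²/117 = 0.000943521
  stratum E: (1120/3740)²·(1 − 224/1120)·12.8²/224 = 0.0524753
V̂(ȳ_st) = 0.32881
SE(ȳ_st) = √0.32881 = 0.57342

ȳ_st ≈ 20.92, SE ≈ 0.573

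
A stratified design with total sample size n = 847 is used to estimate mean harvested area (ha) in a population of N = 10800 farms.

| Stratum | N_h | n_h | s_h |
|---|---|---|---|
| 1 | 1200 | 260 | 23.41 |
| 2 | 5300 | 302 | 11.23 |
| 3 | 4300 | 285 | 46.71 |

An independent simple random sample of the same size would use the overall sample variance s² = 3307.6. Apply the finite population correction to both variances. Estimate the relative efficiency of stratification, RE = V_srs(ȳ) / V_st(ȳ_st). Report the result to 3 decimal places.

V̂(ȳ_st) = Σ W_h² (1 − n_h/N_h) s_h²/n_h, with W_h = N_h/N and N = 10800:
  stratum 1: (1200/10800)²·(1 − 260/1200)·23.41²/260 = 0.0203841
  stratum 2: (5300/10800)²·(1 − 302/5300)·11.23²/302 = 0.0948369
  stratum 3: (4300/10800)²·(1 − 285/4300)·46.71²/285 = 1.13313
V_st = 1.24836
V_srs = (1 − 847/10800)·3307.6/847 = 3.59882
Relative efficiency = V_srs / V_st = 3.59882/1.24836 = 2.8828

RE ≈ 2.883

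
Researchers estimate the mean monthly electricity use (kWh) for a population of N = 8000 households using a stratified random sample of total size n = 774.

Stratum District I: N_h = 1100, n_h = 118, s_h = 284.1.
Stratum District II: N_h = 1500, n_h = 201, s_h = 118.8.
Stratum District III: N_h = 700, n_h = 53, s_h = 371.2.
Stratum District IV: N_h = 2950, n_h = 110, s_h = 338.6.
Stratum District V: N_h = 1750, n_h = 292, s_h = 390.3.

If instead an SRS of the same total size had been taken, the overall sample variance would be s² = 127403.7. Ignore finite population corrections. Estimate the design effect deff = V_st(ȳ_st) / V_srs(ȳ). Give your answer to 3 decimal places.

deff ≈ 1.227

V̂(ȳ_st) = Σ W_h² s_h²/n_h, with W_h = N_h/N and N = 8000:
  stratum District I: (1100/8000)²·284.1²/118 = 12.932
  stratum District II: (1500/8000)²·118.8²/201 = 2.46854
  stratum District III: (700/8000)²·371.2²/53 = 19.9047
  stratum District IV: (2950/8000)²·338.6²/110 = 141.725
  stratum District V: (1750/8000)²·390.3²/292 = 24.9638
V_st = 201.994
V_srs = s²/n = 127403.7/774 = 164.604
deff = V_st / V_srs = 201.994/164.604 = 1.2271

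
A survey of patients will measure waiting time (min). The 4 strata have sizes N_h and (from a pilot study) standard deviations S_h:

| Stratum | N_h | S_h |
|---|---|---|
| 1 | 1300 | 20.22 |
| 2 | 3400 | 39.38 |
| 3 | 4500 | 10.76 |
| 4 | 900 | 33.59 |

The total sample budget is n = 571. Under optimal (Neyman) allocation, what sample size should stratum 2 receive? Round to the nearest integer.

Neyman allocation: n_h = n · N_h S_h / Σ N_i S_i, with n = 571.
  stratum 1: N_h·S_h = 1300·20.22 = 26286.00
  stratum 2: N_h·S_h = 3400·39.38 = 133892.00
  stratum 3: N_h·S_h = 4500·10.76 = 48420.00
  stratum 4: N_h·S_h = 900·33.59 = 30231.00
Σ N_h S_h = 238829.00
n for stratum 2 = 571·133892.00/238829.00 = 320.113 → 320

320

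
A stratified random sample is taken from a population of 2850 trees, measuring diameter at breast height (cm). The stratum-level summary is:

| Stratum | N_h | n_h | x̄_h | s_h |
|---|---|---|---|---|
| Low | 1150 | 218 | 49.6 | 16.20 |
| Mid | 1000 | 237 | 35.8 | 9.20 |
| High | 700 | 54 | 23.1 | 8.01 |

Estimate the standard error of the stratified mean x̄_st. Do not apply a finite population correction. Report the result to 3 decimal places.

SE(x̄_st) ≈ 0.558

V̂(x̄_st) = Σ W_h² s_h²/n_h, with W_h = N_h/N and N = 2850:
  stratum Low: (1150/2850)²·16.20²/218 = 0.196011
  stratum Mid: (1000/2850)²·9.20²/237 = 0.0439681
  stratum High: (700/2850)²·8.01²/54 = 0.0716766
V̂(x̄_st) = 0.311655
SE(x̄_st) = √0.311655 = 0.558261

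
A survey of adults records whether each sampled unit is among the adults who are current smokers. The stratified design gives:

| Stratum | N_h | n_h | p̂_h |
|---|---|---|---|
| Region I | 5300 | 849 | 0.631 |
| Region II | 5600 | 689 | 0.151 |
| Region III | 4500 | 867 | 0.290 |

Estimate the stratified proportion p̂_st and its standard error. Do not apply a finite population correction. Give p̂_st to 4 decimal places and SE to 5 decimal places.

p̂_st ≈ 0.3568, SE ≈ 0.00880

N = 15400; stratum weights W_h = N_h/N.
p̂_st = Σ W_h p̂_h = (5300·0.631 + 5600·0.151 + 4500·0.290)/15400 = 0.35681
V̂(p̂_st) = Σ W_h² p̂_h(1−p̂_h)/(n_h−1):
  stratum Region I: (5300/15400)²·0.631·0.369/848 = 3.25215e-05
  stratum Region II: (5600/15400)²·0.151·0.849/688 = 2.46394e-05
  stratum Region III: (4500/15400)²·0.290·0.710/866 = 2.03012e-05
V̂(p̂_st) = 7.74621e-05; SE = √V̂ = 0.00880126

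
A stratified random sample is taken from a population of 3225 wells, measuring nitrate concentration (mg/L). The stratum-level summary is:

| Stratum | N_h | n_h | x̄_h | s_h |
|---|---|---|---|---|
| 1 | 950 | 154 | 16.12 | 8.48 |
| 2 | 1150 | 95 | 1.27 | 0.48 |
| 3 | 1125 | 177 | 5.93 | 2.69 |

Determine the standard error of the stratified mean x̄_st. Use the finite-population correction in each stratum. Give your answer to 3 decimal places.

V̂(x̄_st) = Σ W_h² (1 − n_h/N_h) s_h²/n_h, with W_h = N_h/N and N = 3225:
  stratum 1: (950/3225)²·(1 − 154/950)·8.48²/154 = 0.0339507
  stratum 2: (1150/3225)²·(1 − 95/1150)·0.48²/95 = 0.000282911
  stratum 3: (1125/3225)²·(1 − 177/1125)·2.69²/177 = 0.00419211
V̂(x̄_st) = 0.0384257
SE(x̄_st) = √0.0384257 = 0.196025

SE(x̄_st) ≈ 0.196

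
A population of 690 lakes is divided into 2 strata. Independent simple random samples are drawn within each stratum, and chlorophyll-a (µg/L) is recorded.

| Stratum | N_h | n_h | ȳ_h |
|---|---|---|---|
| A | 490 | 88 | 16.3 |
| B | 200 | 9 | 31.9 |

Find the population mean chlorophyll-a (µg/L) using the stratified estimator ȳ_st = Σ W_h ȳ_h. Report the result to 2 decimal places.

N = Σ N_h = 690. Stratum weights W_h = N_h/N.
ȳ_st = (490·16.3 + 200·31.9) / 690 = 20.8217

ȳ_st ≈ 20.82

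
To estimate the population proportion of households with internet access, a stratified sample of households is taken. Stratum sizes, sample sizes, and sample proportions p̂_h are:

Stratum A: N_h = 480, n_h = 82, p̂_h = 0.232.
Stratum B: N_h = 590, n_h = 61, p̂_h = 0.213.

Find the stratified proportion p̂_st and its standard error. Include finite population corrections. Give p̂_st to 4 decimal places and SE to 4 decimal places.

p̂_st ≈ 0.2215, SE ≈ 0.0336

N = 1070; stratum weights W_h = N_h/N.
p̂_st = Σ W_h p̂_h = (480·0.232 + 590·0.213)/1070 = 0.22152
V̂(p̂_st) = Σ W_h² (1 − n_h/N_h) p̂_h(1−p̂_h)/(n_h−1):
  stratum A: (480/1070)²·(1 − 82/480)·0.232·0.768/81 = 0.000367046
  stratum B: (590/1070)²·(1 − 61/590)·0.213·0.787/60 = 0.000761629
V̂(p̂_st) = 0.00112867; SE = √V̂ = 0.0335958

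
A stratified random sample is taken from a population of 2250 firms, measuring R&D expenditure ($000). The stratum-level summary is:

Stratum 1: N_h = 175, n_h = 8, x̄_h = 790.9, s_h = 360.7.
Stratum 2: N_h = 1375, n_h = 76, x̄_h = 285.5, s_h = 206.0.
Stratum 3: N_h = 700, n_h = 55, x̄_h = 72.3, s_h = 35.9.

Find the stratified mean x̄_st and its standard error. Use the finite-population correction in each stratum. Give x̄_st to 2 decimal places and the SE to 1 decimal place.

x̄_st = Σ W_h x̄_h = (175·790.9 + 1375·285.5 + 700·72.3)/2250 = 258.48000
V̂(x̄_st) = Σ W_h² (1 − n_h/N_h) s_h²/n_h, with W_h = N_h/N and N = 2250:
  stratum 1: (175/2250)²·(1 − 8/175)·360.7²/8 = 93.884
  stratum 2: (1375/2250)²·(1 − 76/1375)·206.0²/76 = 197.001
  stratum 3: (700/2250)²·(1 − 55/700)·35.9²/55 = 2.08987
V̂(x̄_st) = 292.975
SE(x̄_st) = √292.975 = 17.1165

x̄_st ≈ 258.48, SE ≈ 17.1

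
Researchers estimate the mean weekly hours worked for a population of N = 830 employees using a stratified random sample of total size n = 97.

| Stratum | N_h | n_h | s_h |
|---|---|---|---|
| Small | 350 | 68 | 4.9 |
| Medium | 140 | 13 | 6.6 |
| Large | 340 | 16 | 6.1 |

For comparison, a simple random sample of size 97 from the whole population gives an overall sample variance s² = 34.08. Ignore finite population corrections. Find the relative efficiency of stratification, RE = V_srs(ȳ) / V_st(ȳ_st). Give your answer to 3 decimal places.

V̂(ȳ_st) = Σ W_h² s_h²/n_h, with W_h = N_h/N and N = 830:
  stratum Small: (350/830)²·4.9²/68 = 0.062786
  stratum Medium: (140/830)²·6.6²/13 = 0.0953333
  stratum Large: (340/830)²·6.1²/16 = 0.390249
V_st = 0.548368
V_srs = s²/n = 34.08/97 = 0.35134
Relative efficiency = V_srs / V_st = 0.35134/0.548368 = 0.6407

RE ≈ 0.641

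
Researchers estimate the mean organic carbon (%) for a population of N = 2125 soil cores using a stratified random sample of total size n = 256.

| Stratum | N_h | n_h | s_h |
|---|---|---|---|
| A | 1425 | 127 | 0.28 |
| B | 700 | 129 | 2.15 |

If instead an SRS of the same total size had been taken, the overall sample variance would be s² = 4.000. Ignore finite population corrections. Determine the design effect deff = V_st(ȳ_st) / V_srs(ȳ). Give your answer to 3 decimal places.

deff ≈ 0.267

V̂(ȳ_st) = Σ W_h² s_h²/n_h, with W_h = N_h/N and N = 2125:
  stratum A: (1425/2125)²·0.28²/127 = 0.000277603
  stratum B: (700/2125)²·2.15²/129 = 0.00388835
V_st = 0.00416595
V_srs = s²/n = 4.000/256 = 0.015625
deff = V_st / V_srs = 0.00416595/0.015625 = 0.2666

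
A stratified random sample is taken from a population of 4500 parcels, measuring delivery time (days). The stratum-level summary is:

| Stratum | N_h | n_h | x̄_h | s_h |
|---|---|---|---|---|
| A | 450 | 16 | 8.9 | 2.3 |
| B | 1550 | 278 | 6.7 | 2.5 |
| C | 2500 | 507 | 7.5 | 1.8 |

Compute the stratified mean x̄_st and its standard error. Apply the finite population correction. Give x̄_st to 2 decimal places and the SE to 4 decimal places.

x̄_st = Σ W_h x̄_h = (450·8.9 + 1550·6.7 + 2500·7.5)/4500 = 7.36444
V̂(x̄_st) = Σ W_h² (1 − n_h/N_h) s_h²/n_h, with W_h = N_h/N and N = 4500:
  stratum A: (450/4500)²·(1 − 16/450)·2.3²/16 = 0.00318869
  stratum B: (1550/4500)²·(1 − 278/1550)·2.5²/278 = 0.00218892
  stratum C: (2500/4500)²·(1 − 507/2500)·1.8²/507 = 0.00157239
V̂(x̄_st) = 0.00695
SE(x̄_st) = √0.00695 = 0.0833666

x̄_st ≈ 7.36, SE ≈ 0.0834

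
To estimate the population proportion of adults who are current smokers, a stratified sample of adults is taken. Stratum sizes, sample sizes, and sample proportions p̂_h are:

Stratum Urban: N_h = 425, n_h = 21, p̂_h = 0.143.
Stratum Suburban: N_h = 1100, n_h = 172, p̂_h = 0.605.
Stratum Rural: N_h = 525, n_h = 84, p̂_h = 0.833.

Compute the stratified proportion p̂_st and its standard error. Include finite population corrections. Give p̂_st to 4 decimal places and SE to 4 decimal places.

p̂_st ≈ 0.5676, SE ≈ 0.0261

N = 2050; stratum weights W_h = N_h/N.
p̂_st = Σ W_h p̂_h = (425·0.143 + 1100·0.605 + 525·0.833)/2050 = 0.56761
V̂(p̂_st) = Σ W_h² (1 − n_h/N_h) p̂_h(1−p̂_h)/(n_h−1):
  stratum Urban: (425/2050)²·(1 − 21/425)·0.143·0.857/20 = 0.000250351
  stratum Suburban: (1100/2050)²·(1 − 172/1100)·0.605·0.395/171 = 0.000339461
  stratum Rural: (525/2050)²·(1 − 84/525)·0.833·0.167/83 = 9.23365e-05
V̂(p̂_st) = 0.000682148; SE = √V̂ = 0.026118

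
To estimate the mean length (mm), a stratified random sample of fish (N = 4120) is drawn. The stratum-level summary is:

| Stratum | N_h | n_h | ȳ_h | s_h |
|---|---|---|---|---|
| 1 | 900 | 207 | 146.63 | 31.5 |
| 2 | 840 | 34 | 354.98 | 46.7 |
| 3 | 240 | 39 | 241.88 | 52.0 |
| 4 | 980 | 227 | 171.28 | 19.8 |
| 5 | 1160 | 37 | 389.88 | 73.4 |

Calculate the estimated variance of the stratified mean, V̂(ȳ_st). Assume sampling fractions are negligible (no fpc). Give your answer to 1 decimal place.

V̂(ȳ_st) = Σ W_h² s_h²/n_h, with W_h = N_h/N and N = 4120:
  stratum 1: (900/4120)²·31.5²/207 = 0.22874
  stratum 2: (840/4120)²·46.7²/34 = 2.66636
  stratum 3: (240/4120)²·52.0²/39 = 0.235272
  stratum 4: (980/4120)²·19.8²/227 = 0.0977152
  stratum 5: (1160/4120)²·73.4²/37 = 11.5428
V̂(ȳ_st) = 14.7709

V̂(ȳ_st) ≈ 14.8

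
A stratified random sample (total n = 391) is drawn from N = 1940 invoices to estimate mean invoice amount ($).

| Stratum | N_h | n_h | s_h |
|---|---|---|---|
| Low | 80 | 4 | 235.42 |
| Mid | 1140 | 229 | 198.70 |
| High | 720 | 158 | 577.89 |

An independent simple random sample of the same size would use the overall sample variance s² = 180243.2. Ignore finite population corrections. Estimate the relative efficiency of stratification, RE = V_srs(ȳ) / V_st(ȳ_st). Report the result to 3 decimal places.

V̂(ȳ_st) = Σ W_h² s_h²/n_h, with W_h = N_h/N and N = 1940:
  stratum Low: (80/1940)²·235.42²/4 = 23.5615
  stratum Mid: (1140/1940)²·198.70²/229 = 59.5342
  stratum High: (720/1940)²·577.89²/158 = 291.135
V_st = 374.231
V_srs = s²/n = 180243.2/391 = 460.98
Relative efficiency = V_srs / V_st = 460.98/374.231 = 1.2318

RE ≈ 1.232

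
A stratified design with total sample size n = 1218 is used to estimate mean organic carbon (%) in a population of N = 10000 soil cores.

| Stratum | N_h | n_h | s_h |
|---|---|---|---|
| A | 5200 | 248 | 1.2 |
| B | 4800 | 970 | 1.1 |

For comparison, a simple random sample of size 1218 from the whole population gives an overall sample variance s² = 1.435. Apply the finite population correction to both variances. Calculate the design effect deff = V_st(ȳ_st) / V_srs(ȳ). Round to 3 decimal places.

V̂(ȳ_st) = Σ W_h² (1 − n_h/N_h) s_h²/n_h, with W_h = N_h/N and N = 10000:
  stratum A: (5200/10000)²·(1 − 248/5200)·1.2²/248 = 0.00149518
  stratum B: (4800/10000)²·(1 − 970/4800)·1.1²/970 = 0.000229326
V_st = 0.00172451
V_srs = (1 − 1218/10000)·1.435/1218 = 0.00103466
deff = V_st / V_srs = 0.00172451/0.00103466 = 1.6667

deff ≈ 1.667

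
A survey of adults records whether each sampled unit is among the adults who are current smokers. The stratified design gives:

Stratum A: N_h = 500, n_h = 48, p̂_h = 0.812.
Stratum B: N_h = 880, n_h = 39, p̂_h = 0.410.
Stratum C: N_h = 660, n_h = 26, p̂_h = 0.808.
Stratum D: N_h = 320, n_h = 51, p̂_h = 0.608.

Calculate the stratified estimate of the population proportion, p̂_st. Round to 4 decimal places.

N = 2360; stratum weights W_h = N_h/N.
p̂_st = Σ W_h p̂_h = (500·0.812 + 880·0.410 + 660·0.808 + 320·0.608)/2360 = 0.63332

p̂_st ≈ 0.6333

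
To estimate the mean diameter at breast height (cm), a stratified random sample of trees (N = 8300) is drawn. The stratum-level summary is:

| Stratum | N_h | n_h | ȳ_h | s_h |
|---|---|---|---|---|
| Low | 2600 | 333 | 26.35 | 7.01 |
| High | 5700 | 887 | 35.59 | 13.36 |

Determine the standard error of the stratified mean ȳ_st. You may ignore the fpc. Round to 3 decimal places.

SE(ȳ_st) ≈ 0.331

V̂(ȳ_st) = Σ W_h² s_h²/n_h, with W_h = N_h/N and N = 8300:
  stratum Low: (2600/8300)²·7.01²/333 = 0.0144805
  stratum High: (5700/8300)²·13.36²/887 = 0.0949036
V̂(ȳ_st) = 0.109384
SE(ȳ_st) = √0.109384 = 0.330733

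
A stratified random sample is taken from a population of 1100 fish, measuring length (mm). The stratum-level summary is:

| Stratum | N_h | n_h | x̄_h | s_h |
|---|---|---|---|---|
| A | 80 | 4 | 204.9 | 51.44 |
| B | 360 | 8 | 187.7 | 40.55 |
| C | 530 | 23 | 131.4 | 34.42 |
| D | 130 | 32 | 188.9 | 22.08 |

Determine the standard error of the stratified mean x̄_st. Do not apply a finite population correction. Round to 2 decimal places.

V̂(x̄_st) = Σ W_h² s_h²/n_h, with W_h = N_h/N and N = 1100:
  stratum A: (80/1100)²·51.44²/4 = 3.49894
  stratum B: (360/1100)²·40.55²/8 = 22.0146
  stratum C: (530/1100)²·34.42²/23 = 11.958
  stratum D: (130/1100)²·22.08²/32 = 0.212789
V̂(x̄_st) = 37.6844
SE(x̄_st) = √37.6844 = 6.13876

SE(x̄_st) ≈ 6.14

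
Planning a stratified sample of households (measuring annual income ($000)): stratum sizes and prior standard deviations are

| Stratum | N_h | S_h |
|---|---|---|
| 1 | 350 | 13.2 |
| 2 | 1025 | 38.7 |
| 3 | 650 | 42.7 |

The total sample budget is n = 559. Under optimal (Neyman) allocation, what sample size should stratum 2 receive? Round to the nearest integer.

Neyman allocation: n_h = n · N_h S_h / Σ N_i S_i, with n = 559.
  stratum 1: N_h·S_h = 350·13.2 = 4620.00
  stratum 2: N_h·S_h = 1025·38.7 = 39667.50
  stratum 3: N_h·S_h = 650·42.7 = 27755.00
Σ N_h S_h = 72042.50
n for stratum 2 = 559·39667.50/72042.50 = 307.792 → 308

308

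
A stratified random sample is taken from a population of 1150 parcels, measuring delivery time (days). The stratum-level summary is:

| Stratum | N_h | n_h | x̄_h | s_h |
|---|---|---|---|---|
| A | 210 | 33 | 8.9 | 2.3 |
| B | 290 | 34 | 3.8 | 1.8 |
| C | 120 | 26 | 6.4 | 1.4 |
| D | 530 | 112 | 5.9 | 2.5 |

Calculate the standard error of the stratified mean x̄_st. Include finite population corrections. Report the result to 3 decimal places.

V̂(x̄_st) = Σ W_h² (1 − n_h/N_h) s_h²/n_h, with W_h = N_h/N and N = 1150:
  stratum A: (210/1150)²·(1 − 33/210)·2.3²/33 = 0.00450545
  stratum B: (290/1150)²·(1 − 34/290)·1.8²/34 = 0.00534944
  stratum C: (120/1150)²·(1 − 26/120)·1.4²/26 = 0.000642978
  stratum D: (530/1150)²·(1 − 112/530)·2.5²/112 = 0.00934799
V̂(x̄_st) = 0.0198459
SE(x̄_st) = √0.0198459 = 0.140875

SE(x̄_st) ≈ 0.141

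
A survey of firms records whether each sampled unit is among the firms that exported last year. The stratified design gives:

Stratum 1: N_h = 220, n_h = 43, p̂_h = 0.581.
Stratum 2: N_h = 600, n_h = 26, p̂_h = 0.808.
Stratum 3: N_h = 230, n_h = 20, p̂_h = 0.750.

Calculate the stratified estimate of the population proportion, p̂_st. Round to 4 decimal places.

p̂_st ≈ 0.7477

N = 1050; stratum weights W_h = N_h/N.
p̂_st = Σ W_h p̂_h = (220·0.581 + 600·0.808 + 230·0.750)/1050 = 0.74773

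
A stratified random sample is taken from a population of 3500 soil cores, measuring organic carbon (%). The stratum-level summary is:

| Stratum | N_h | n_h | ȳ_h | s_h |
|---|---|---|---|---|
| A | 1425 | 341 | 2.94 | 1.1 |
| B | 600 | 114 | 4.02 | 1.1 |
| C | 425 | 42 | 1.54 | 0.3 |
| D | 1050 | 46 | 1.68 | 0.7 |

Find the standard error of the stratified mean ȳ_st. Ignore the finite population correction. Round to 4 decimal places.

SE(ȳ_st) ≈ 0.0435

V̂(ȳ_st) = Σ W_h² s_h²/n_h, with W_h = N_h/N and N = 3500:
  stratum A: (1425/3500)²·1.1²/341 = 0.000588199
  stratum B: (600/3500)²·1.1²/114 = 0.000311923
  stratum C: (425/3500)²·0.3²/42 = 3.15962e-05
  stratum D: (1050/3500)²·0.7²/46 = 0.000958696
V̂(ȳ_st) = 0.00189041
SE(ȳ_st) = √0.00189041 = 0.0434789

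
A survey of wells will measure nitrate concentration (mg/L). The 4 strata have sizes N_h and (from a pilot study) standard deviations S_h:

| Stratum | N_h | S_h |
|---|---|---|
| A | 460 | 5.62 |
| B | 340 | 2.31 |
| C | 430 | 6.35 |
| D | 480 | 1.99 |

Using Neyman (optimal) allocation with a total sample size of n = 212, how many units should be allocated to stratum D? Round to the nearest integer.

29

Neyman allocation: n_h = n · N_h S_h / Σ N_i S_i, with n = 212.
  stratum A: N_h·S_h = 460·5.62 = 2585.20
  stratum B: N_h·S_h = 340·2.31 = 785.40
  stratum C: N_h·S_h = 430·6.35 = 2730.50
  stratum D: N_h·S_h = 480·1.99 = 955.20
Σ N_h S_h = 7056.30
n for stratum D = 212·955.20/7056.30 = 28.698 → 29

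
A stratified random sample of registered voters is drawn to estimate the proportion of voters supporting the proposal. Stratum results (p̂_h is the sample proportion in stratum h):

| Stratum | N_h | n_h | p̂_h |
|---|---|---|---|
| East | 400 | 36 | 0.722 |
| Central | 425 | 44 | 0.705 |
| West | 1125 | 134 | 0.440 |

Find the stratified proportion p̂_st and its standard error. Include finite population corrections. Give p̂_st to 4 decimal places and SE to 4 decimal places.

p̂_st ≈ 0.5556, SE ≈ 0.0311

N = 1950; stratum weights W_h = N_h/N.
p̂_st = Σ W_h p̂_h = (400·0.722 + 425·0.705 + 1125·0.440)/1950 = 0.55560
V̂(p̂_st) = Σ W_h² (1 − n_h/N_h) p̂_h(1−p̂_h)/(n_h−1):
  stratum East: (400/1950)²·(1 − 36/400)·0.722·0.278/35 = 0.000219587
  stratum Central: (425/1950)²·(1 − 44/425)·0.705·0.295/43 = 0.000205962
  stratum West: (1125/1950)²·(1 − 134/1125)·0.440·0.560/133 = 0.000543183
V̂(p̂_st) = 0.000968732; SE = √V̂ = 0.0311245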